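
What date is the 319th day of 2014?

January has 31 days (319 − 31 = 288 remain).
February has 28 days (288 − 28 = 260 remain).
March has 31 days (260 − 31 = 229 remain).
April has 30 days (229 − 30 = 199 remain).
May has 31 days (199 − 31 = 168 remain).
June has 30 days (168 − 30 = 138 remain).
July has 31 days (138 − 31 = 107 remain).
August has 31 days (107 − 31 = 76 remain).
September has 30 days (76 − 30 = 46 remain).
October has 31 days (46 − 31 = 15 remain).
15 into November → November 15.

November 15, 2014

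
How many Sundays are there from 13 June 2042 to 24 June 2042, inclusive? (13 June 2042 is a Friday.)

2

13 June 2042 is a Friday; the first Sunday on or after it is 15 June 2042 (2 days later).
From 15 June 2042 to 24 June 2042 is 24 − 15 = 9 days.
9 ÷ 7 = 1 full weeks with remainder 2, so 1 more Sundays after the first → 2.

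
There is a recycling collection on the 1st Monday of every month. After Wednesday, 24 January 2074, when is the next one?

5 February 2074

January 2074 starts on a Monday, so its 1st Monday is 1 January 2074.
That is not after 24 January 2074, so look at February 2074.
February 2074 starts on a Thursday, so its 1st Monday is 5 February 2074 (4 days in).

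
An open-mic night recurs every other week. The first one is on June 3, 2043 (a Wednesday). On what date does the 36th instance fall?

The 36th occurrence is 35 intervals after the first: 35 × 14 = 490 days after June 3, 2043.
June has 30 days — 27 days to the end of June leaves 463.
From end of June to end of 2043 is 184 days (279 left).
January has 31 days (248 left).
February has 29 days (219 left).
March has 31 days (188 left).
April has 30 days (158 left).
May has 31 days (127 left).
June has 30 days (97 left).
July has 31 days (66 left).
August has 31 days (35 left).
September has 30 days (5 left).
5 days into October → October 5, 2044.

October 5, 2044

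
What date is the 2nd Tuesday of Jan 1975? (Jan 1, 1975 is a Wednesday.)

Jan 14, 1975

Jan 1975 begins on a Wednesday, so the first Tuesday is Jan 7 (6 days later).
The 2nd Tuesday is 1 weeks later: 7 + 7 = 14.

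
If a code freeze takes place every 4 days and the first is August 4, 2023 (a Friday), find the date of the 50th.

February 16, 2024

The 50th occurrence is 49 intervals after the first: 49 × 4 = 196 days after August 4, 2023.
August has 31 days — 27 days to the end of August leaves 169.
September has 30 days (139 left).
October has 31 days (108 left).
November has 30 days (78 left).
December has 31 days (47 left).
January has 31 days (16 left).
16 days into February → February 16, 2024.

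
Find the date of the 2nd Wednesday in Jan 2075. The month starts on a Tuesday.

Jan 2075 begins on a Tuesday, so the first Wednesday is Jan 2 (1 day later).
The 2nd Wednesday is 1 weeks later: 2 + 7 = 9.

Jan 9, 2075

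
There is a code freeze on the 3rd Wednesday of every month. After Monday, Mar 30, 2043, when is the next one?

Mar 2043 starts on a Sunday; its first Wednesday is the 4th, so the 3rd Wednesday is the 18th — Mar 18, 2043.
That is not after Mar 30, 2043, so look at Apr 2043.
Apr 2043 starts on a Wednesday; its first Wednesday is the 1st, so the 3rd Wednesday is the 15th — Apr 15, 2043.

Apr 15, 2043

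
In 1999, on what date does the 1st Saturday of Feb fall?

The first Saturday of Feb 1999 is Feb 6.

Feb 6, 1999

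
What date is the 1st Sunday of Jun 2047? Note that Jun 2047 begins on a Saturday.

Jun 2047 begins on a Saturday, so the first Sunday is Jun 2 (1 day later).

Jun 2, 2047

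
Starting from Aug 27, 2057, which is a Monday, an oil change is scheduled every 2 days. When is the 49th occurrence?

Dec 1, 2057

The 49th occurrence is 48 intervals after the first: 48 × 2 = 96 days after Aug 27, 2057.
Aug has 31 days — 4 days to the end of Aug leaves 92.
Sep has 30 days (62 left).
Oct has 31 days (31 left).
Nov has 30 days (1 left).
1 day into Dec → Dec 1, 2057.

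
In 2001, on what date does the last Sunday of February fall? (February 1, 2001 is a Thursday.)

February 2001 begins on a Thursday, so the first Sunday is February 4 (3 days later).
February 2001 has 28 days. Adding weeks: 4, 11, 18, 25 — the last one ≤ 28 is the 25th.

25 February 2001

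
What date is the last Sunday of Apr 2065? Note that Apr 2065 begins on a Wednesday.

Apr 2065 begins on a Wednesday, so the first Sunday is Apr 5 (4 days later).
Apr 2065 has 30 days. Adding weeks: 5, 12, 19, 26 — the last one ≤ 30 is the 26th.

Apr 26, 2065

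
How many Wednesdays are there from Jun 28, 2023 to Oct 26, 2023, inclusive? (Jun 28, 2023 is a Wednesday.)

18

Jun 28, 2023 is a Wednesday; the first Wednesday on or after it is Jun 28, 2023.
From Jun 28, 2023 to Oct 26, 2023: 2 + 31 + 31 + 30 + 26 = 120 days (rest of Jun, Jul, Aug, Sep, Oct).
120 ÷ 7 = 17 full weeks with remainder 1, so 17 more Wednesdays after the first → 18.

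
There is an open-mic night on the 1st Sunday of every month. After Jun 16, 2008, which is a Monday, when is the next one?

Jun 2008 starts on a Sunday, so its 1st Sunday is Jun 1, 2008.
That is not after Jun 16, 2008, so look at Jul 2008.
Jul 2008 starts on a Tuesday, so its 1st Sunday is Jul 6, 2008 (5 days in).

Jul 6, 2008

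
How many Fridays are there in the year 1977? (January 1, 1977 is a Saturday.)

52

January 1, 1977 is a Saturday; the first Friday on or after it is January 7, 1977 (6 days later).
From January 7, 1977 to December 31, 1977: 24 + 28 + 31 + 30 + 31 + 30 + 31 + 31 + 30 + 31 + 30 + 31 = 358 days (rest of January, February, March, April, May, June, July, August, September, October, November, December).
358 ÷ 7 = 51 full weeks with remainder 1, so 51 more Fridays after the first → 52.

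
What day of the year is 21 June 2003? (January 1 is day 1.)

Days in months before June: 31 + 28 + 31 + 30 + 31 = 151.
Plus 21 days into June → day 172.

172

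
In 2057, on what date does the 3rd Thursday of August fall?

2057-08-16

August 2057 begins on a Wednesday, so the first Thursday is August 2 (1 day later).
The 3rd Thursday is 2 weeks later: 2 + 14 = 16.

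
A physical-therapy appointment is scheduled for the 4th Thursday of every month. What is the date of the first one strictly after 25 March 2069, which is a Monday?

March 2069 starts on a Friday; its first Thursday is the 7th, so the 4th Thursday is the 28th — 28 March 2069.
28 March 2069 is after 25 March 2069, so that is the next one.

28 March 2069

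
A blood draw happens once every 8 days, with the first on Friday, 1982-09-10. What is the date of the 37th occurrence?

The 37th occurrence is 36 intervals after the first: 36 × 8 = 288 days after 1982-09-10.
September has 30 days — 20 days to the end of September leaves 268.
October has 31 days (237 left).
November has 30 days (207 left).
December has 31 days (176 left).
January has 31 days (145 left).
February has 28 days (117 left).
March has 31 days (86 left).
April has 30 days (56 left).
May has 31 days (25 left).
25 days into June → 1983-06-25.

1983-06-25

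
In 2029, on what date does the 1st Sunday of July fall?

July 2029 begins on a Sunday, so the first Sunday is July 1.

1 July 2029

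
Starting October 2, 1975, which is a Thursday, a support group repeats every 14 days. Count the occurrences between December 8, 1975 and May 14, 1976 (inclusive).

Occurrences land 14·i days after October 2, 1975 for i = 0, 1, 2, …
December 8, 1975 is 67 days after the start; 67 ÷ 14 = 4 remainder 11; since the remainder is 11, round up to i = 5. First occurrence in the window: #6 on December 11, 1975 (5×14 = 70 days in).
May 14, 1976 is 225 days after the start; 225 ÷ 14 = 16 remainder 1. Last occurrence in the window: #17 on May 13, 1976.
Occurrences #6 through #17: 12 in total.

12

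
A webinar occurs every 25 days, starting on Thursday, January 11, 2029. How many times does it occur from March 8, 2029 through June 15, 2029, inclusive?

4

Occurrences land 25·i days after January 11, 2029 for i = 0, 1, 2, …
March 8, 2029 is 56 days after the start; 56 ÷ 25 = 2 remainder 6; since the remainder is 6, round up to i = 3. First occurrence in the window: #4 on March 27, 2029 (3×25 = 75 days in).
June 15, 2029 is 155 days after the start; 155 ÷ 25 = 6 remainder 5. Last occurrence in the window: #7 on June 10, 2029.
Occurrences #4 through #7: 4 in total.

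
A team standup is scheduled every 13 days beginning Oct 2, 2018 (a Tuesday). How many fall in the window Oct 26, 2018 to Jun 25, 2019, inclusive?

19

Occurrences land 13·i days after Oct 2, 2018 for i = 0, 1, 2, …
Oct 26, 2018 is 24 days after the start; 24 ÷ 13 = 1 remainder 11; since the remainder is 11, round up to i = 2. First occurrence in the window: #3 on Oct 28, 2018 (2×13 = 26 days in).
Jun 25, 2019 is 266 days after the start; 266 ÷ 13 = 20 remainder 6. Last occurrence in the window: #21 on Jun 19, 2019.
Occurrences #3 through #21: 19 in total.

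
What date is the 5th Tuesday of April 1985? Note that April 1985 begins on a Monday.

April 30, 1985

April 1985 begins on a Monday, so the first Tuesday is April 2 (1 day later).
The 5th Tuesday is 4 weeks later: 2 + 28 = 30.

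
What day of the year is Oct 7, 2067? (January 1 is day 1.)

Days in months before Oct: 31 + 28 + 31 + 30 + 31 + 30 + 31 + 31 + 30 = 273.
Plus 7 days into Oct → day 280.

280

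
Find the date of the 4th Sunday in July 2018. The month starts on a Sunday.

July 2018 begins on a Sunday, so the first Sunday is July 1.
The 4th Sunday is 3 weeks later: 1 + 21 = 22.

22 July 2018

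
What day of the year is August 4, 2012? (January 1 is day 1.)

Days in months before August: 31 + 29 + 31 + 30 + 31 + 30 + 31 = 213.
Plus 4 days into August → day 217.

217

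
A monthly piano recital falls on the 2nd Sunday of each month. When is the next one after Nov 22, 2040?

Nov 2040 starts on a Thursday; its first Sunday is the 4th, so the 2nd Sunday is the 11th — Nov 11, 2040.
That is not after Nov 22, 2040, so look at Dec 2040.
Dec 2040 starts on a Saturday; its first Sunday is the 2nd, so the 2nd Sunday is the 9th — Dec 9, 2040.

Dec 9, 2040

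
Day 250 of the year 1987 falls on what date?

January has 31 days (250 − 31 = 219 remain).
February has 28 days (219 − 28 = 191 remain).
March has 31 days (191 − 31 = 160 remain).
April has 30 days (160 − 30 = 130 remain).
May has 31 days (130 − 31 = 99 remain).
June has 30 days (99 − 30 = 69 remain).
July has 31 days (69 − 31 = 38 remain).
August has 31 days (38 − 31 = 7 remain).
7 into September → September 7.

1987-09-07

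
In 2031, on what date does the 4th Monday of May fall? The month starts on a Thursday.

26 May 2031

May 2031 begins on a Thursday, so the first Monday is May 5 (4 days later).
The 4th Monday is 3 weeks later: 5 + 21 = 26.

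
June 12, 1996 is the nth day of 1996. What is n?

Days in months before June: 31 + 29 + 31 + 30 + 31 = 152.
Plus 12 days into June → day 164.

164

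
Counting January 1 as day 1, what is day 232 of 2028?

August 19, 2028

January has 31 days (232 − 31 = 201 remain).
February has 29 days (201 − 29 = 172 remain).
March has 31 days (172 − 31 = 141 remain).
April has 30 days (141 − 30 = 111 remain).
May has 31 days (111 − 31 = 80 remain).
June has 30 days (80 − 30 = 50 remain).
July has 31 days (50 − 31 = 19 remain).
19 into August → August 19.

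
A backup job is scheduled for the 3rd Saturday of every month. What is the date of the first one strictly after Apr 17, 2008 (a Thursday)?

Apr 2008 starts on a Tuesday; its first Saturday is the 5th, so the 3rd Saturday is the 19th — Apr 19, 2008.
Apr 19, 2008 is after Apr 17, 2008, so that is the next one.

Apr 19, 2008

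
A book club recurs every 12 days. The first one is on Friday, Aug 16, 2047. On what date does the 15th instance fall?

Jan 31, 2048

The 15th occurrence is 14 intervals after the first: 14 × 12 = 168 days after Aug 16, 2047.
Aug has 31 days — 15 days to the end of Aug leaves 153.
Sep has 30 days (123 left).
Oct has 31 days (92 left).
Nov has 30 days (62 left).
Dec has 31 days (31 left).
31 days into Jan → Jan 31, 2048.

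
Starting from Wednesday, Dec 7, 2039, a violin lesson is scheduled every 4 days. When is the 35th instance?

Apr 21, 2040

The 35th occurrence is 34 intervals after the first: 34 × 4 = 136 days after Dec 7, 2039.
Dec has 31 days — 24 days to the end of Dec leaves 112.
Jan has 31 days (81 left).
Feb has 29 days (52 left).
Mar has 31 days (21 left).
21 days into Apr → Apr 21, 2040.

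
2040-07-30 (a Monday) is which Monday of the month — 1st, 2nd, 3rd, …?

5th

Day 30 falls in week ⌈30/7⌉ of the month.
Days 1–7 hold the 1st Monday, 8–14 the 2nd, 15–21 the 3rd, 22–28 the 4th, 29–31 the 5th.
30 is in the range for the 5th.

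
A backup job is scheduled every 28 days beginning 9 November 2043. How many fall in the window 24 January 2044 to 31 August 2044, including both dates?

Occurrences land 28·i days after 9 November 2043 for i = 0, 1, 2, …
24 January 2044 is 76 days after the start; 76 ÷ 28 = 2 remainder 20; since the remainder is 20, round up to i = 3. First occurrence in the window: #4 on 1 February 2044 (3×28 = 84 days in).
31 August 2044 is 296 days after the start; 296 ÷ 28 = 10 remainder 16. Last occurrence in the window: #11 on 15 August 2044.
Occurrences #4 through #11: 8 in total.

8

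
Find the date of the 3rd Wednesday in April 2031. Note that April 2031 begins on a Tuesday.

16 April 2031

April 2031 begins on a Tuesday, so the first Wednesday is April 2 (1 day later).
The 3rd Wednesday is 2 weeks later: 2 + 14 = 16.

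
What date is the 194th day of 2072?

January has 31 days (194 − 31 = 163 remain).
February has 29 days (163 − 29 = 134 remain).
March has 31 days (134 − 31 = 103 remain).
April has 30 days (103 − 30 = 73 remain).
May has 31 days (73 − 31 = 42 remain).
June has 30 days (42 − 30 = 12 remain).
12 into July → July 12.

July 12, 2072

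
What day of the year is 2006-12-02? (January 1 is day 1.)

Days in months before December: 31 + 28 + 31 + 30 + 31 + 30 + 31 + 31 + 30 + 31 + 30 = 334.
Plus 2 days into December → day 336.

336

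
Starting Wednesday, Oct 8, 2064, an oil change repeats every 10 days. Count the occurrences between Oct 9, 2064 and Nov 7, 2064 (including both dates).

3

Occurrences land 10·i days after Oct 8, 2064 for i = 0, 1, 2, …
Oct 9, 2064 is 1 day after the start; 1 ÷ 10 = 0 remainder 1; since the remainder is 1, round up to i = 1. First occurrence in the window: #2 on Oct 18, 2064 (1×10 = 10 days in).
Nov 7, 2064 is 30 days after the start; 30 ÷ 10 = 3 remainder 0. Last occurrence in the window: #4 on Nov 7, 2064.
Occurrences #2 through #4: 3 in total.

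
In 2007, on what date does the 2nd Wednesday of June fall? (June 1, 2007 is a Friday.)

2007-06-13

June 2007 begins on a Friday, so the first Wednesday is June 6 (5 days later).
The 2nd Wednesday is 1 weeks later: 6 + 7 = 13.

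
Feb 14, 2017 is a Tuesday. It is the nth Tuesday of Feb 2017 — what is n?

Day 14 falls in week ⌈14/7⌉ of the month.
Days 1–7 hold the 1st Tuesday, 8–14 the 2nd, 15–21 the 3rd, 22–28 the 4th, 29–31 the 5th.
14 is in the range for the 2nd.

2nd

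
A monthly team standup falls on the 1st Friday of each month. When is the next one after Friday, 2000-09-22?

September 2000 starts on a Friday, so its 1st Friday is 2000-09-01.
That is not after 2000-09-22, so look at October 2000.
October 2000 starts on a Sunday, so its 1st Friday is 2000-10-06 (5 days in).

2000-10-06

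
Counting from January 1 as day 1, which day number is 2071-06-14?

Days in months before June: 31 + 28 + 31 + 30 + 31 = 151.
Plus 14 days into June → day 165.

165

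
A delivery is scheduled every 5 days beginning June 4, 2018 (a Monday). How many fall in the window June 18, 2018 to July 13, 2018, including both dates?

5

Occurrences land 5·i days after June 4, 2018 for i = 0, 1, 2, …
June 18, 2018 is 14 days after the start; 14 ÷ 5 = 2 remainder 4; since the remainder is 4, round up to i = 3. First occurrence in the window: #4 on June 19, 2018 (3×5 = 15 days in).
July 13, 2018 is 39 days after the start; 39 ÷ 5 = 7 remainder 4. Last occurrence in the window: #8 on July 9, 2018.
Occurrences #4 through #8: 5 in total.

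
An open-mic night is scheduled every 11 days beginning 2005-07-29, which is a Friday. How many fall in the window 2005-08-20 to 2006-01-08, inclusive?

13

Occurrences land 11·i days after 2005-07-29 for i = 0, 1, 2, …
2005-08-20 is 22 days after the start; 22 ÷ 11 = 2 remainder 0. First occurrence in the window: #3 on 2005-08-20 (2×11 = 22 days in).
2006-01-08 is 163 days after the start; 163 ÷ 11 = 14 remainder 9. Last occurrence in the window: #15 on 2005-12-30.
Occurrences #3 through #15: 13 in total.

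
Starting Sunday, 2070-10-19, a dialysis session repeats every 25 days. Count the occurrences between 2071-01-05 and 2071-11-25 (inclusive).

Occurrences land 25·i days after 2070-10-19 for i = 0, 1, 2, …
2071-01-05 is 78 days after the start; 78 ÷ 25 = 3 remainder 3; since the remainder is 3, round up to i = 4. First occurrence in the window: #5 on 2071-01-27 (4×25 = 100 days in).
2071-11-25 is 402 days after the start; 402 ÷ 25 = 16 remainder 2. Last occurrence in the window: #17 on 2071-11-23.
Occurrences #5 through #17: 13 in total.

13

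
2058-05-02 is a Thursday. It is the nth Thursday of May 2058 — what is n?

1st

Day 2 falls in week ⌈2/7⌉ of the month.
Days 1–7 hold the 1st Thursday, 8–14 the 2nd, 15–21 the 3rd, 22–28 the 4th, 29–31 the 5th.
2 is in the range for the 1st.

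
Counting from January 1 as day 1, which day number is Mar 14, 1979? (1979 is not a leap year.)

73

Days in months before Mar: 31 + 28 = 59.
Plus 14 days into Mar → day 73.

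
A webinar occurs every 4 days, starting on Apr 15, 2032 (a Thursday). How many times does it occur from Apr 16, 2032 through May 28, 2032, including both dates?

Occurrences land 4·i days after Apr 15, 2032 for i = 0, 1, 2, …
Apr 16, 2032 is 1 day after the start; 1 ÷ 4 = 0 remainder 1; since the remainder is 1, round up to i = 1. First occurrence in the window: #2 on Apr 19, 2032 (1×4 = 4 days in).
May 28, 2032 is 43 days after the start; 43 ÷ 4 = 10 remainder 3. Last occurrence in the window: #11 on May 25, 2032.
Occurrences #2 through #11: 10 in total.

10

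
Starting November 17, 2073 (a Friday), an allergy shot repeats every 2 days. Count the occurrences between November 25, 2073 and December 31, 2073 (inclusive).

Occurrences land 2·i days after November 17, 2073 for i = 0, 1, 2, …
November 25, 2073 is 8 days after the start; 8 ÷ 2 = 4 remainder 0. First occurrence in the window: #5 on November 25, 2073 (4×2 = 8 days in).
December 31, 2073 is 44 days after the start; 44 ÷ 2 = 22 remainder 0. Last occurrence in the window: #23 on December 31, 2073.
Occurrences #5 through #23: 19 in total.

19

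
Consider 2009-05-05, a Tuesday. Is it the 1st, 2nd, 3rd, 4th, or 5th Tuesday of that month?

1st

Day 5 falls in week ⌈5/7⌉ of the month.
Days 1–7 hold the 1st Tuesday, 8–14 the 2nd, 15–21 the 3rd, 22–28 the 4th, 29–31 the 5th.
5 is in the range for the 1st.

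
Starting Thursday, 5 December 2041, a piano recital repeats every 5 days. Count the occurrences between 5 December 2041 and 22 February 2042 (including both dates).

Occurrences land 5·i days after 5 December 2041 for i = 0, 1, 2, …
The window opens on the start date, so the first occurrence inside is #1 on 5 December 2041.
22 February 2042 is 79 days after the start; 79 ÷ 5 = 15 remainder 4. Last occurrence in the window: #16 on 18 February 2042.
Occurrences #1 through #16: 16 in total.

16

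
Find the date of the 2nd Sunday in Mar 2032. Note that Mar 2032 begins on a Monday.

Mar 2032 begins on a Monday, so the first Sunday is Mar 7 (6 days later).
The 2nd Sunday is 1 weeks later: 7 + 7 = 14.

Mar 14, 2032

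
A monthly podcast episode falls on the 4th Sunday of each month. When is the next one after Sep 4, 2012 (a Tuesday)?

Sep 2012 starts on a Saturday; its first Sunday is the 2nd, so the 4th Sunday is the 23rd — Sep 23, 2012.
Sep 23, 2012 is after Sep 4, 2012, so that is the next one.

Sep 23, 2012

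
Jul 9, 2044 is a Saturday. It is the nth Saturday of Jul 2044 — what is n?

2nd

Day 9 falls in week ⌈9/7⌉ of the month.
Days 1–7 hold the 1st Saturday, 8–14 the 2nd, 15–21 the 3rd, 22–28 the 4th, 29–31 the 5th.
9 is in the range for the 2nd.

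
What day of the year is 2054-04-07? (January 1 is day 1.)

Days in months before April: 31 + 28 + 31 = 90.
Plus 7 days into April → day 97.

97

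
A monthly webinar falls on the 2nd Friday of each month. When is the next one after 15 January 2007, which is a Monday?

9 February 2007

January 2007 starts on a Monday; its first Friday is the 5th, so the 2nd Friday is the 12th — 12 January 2007.
That is not after 15 January 2007, so look at February 2007.
February 2007 starts on a Thursday; its first Friday is the 2nd, so the 2nd Friday is the 9th — 9 February 2007.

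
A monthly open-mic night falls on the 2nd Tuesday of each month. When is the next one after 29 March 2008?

8 April 2008

March 2008 starts on a Saturday; its first Tuesday is the 4th, so the 2nd Tuesday is the 11th — 11 March 2008.
That is not after 29 March 2008, so look at April 2008.
April 2008 starts on a Tuesday; its first Tuesday is the 1st, so the 2nd Tuesday is the 8th — 8 April 2008.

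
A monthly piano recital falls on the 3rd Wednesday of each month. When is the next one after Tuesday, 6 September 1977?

September 1977 starts on a Thursday; its first Wednesday is the 7th, so the 3rd Wednesday is the 21st — 21 September 1977.
21 September 1977 is after 6 September 1977, so that is the next one.

21 September 1977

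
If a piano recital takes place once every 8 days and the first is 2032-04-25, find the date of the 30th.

The 30th occurrence is 29 intervals after the first: 29 × 8 = 232 days after 2032-04-25.
April has 30 days — 5 days to the end of April leaves 227.
May has 31 days (196 left).
June has 30 days (166 left).
July has 31 days (135 left).
August has 31 days (104 left).
September has 30 days (74 left).
October has 31 days (43 left).
November has 30 days (13 left).
13 days into December → 2032-12-13.

2032-12-13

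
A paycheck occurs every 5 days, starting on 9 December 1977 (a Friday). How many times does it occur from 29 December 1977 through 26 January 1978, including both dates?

6

Occurrences land 5·i days after 9 December 1977 for i = 0, 1, 2, …
29 December 1977 is 20 days after the start; 20 ÷ 5 = 4 remainder 0. First occurrence in the window: #5 on 29 December 1977 (4×5 = 20 days in).
26 January 1978 is 48 days after the start; 48 ÷ 5 = 9 remainder 3. Last occurrence in the window: #10 on 23 January 1978.
Occurrences #5 through #10: 6 in total.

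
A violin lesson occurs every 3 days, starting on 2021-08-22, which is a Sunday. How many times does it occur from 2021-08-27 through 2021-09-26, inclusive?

10

Occurrences land 3·i days after 2021-08-22 for i = 0, 1, 2, …
2021-08-27 is 5 days after the start; 5 ÷ 3 = 1 remainder 2; since the remainder is 2, round up to i = 2. First occurrence in the window: #3 on 2021-08-28 (2×3 = 6 days in).
2021-09-26 is 35 days after the start; 35 ÷ 3 = 11 remainder 2. Last occurrence in the window: #12 on 2021-09-24.
Occurrences #3 through #12: 10 in total.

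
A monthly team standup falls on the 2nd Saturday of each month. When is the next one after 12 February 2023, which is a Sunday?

11 March 2023

February 2023 starts on a Wednesday; its first Saturday is the 4th, so the 2nd Saturday is the 11th — 11 February 2023.
That is not after 12 February 2023, so look at March 2023.
March 2023 starts on a Wednesday; its first Saturday is the 4th, so the 2nd Saturday is the 11th — 11 March 2023.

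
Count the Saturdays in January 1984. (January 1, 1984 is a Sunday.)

January 1, 1984 is a Sunday; the first Saturday on or after it is January 7, 1984 (6 days later).
From January 7, 1984 to January 31, 1984 is 31 − 7 = 24 days.
24 ÷ 7 = 3 full weeks with remainder 3, so 3 more Saturdays after the first → 4.

4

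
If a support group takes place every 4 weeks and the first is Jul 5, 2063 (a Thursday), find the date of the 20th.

Dec 18, 2064

The 20th occurrence is 19 intervals after the first: 19 × 28 = 532 days after Jul 5, 2063.
Jul has 31 days — 26 days to the end of Jul leaves 506.
From end of Jul to end of 2063 is 153 days (353 left).
Jan has 31 days (322 left).
Feb has 29 days (293 left).
Mar has 31 days (262 left).
Apr has 30 days (232 left).
May has 31 days (201 left).
Jun has 30 days (171 left).
Jul has 31 days (140 left).
Aug has 31 days (109 left).
Sep has 30 days (79 left).
Oct has 31 days (48 left).
Nov has 30 days (18 left).
18 days into Dec → Dec 18, 2064.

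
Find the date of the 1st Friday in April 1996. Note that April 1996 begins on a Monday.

April 1996 begins on a Monday, so the first Friday is April 5 (4 days later).

1996-04-05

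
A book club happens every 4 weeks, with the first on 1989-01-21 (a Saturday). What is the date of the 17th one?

The 17th occurrence is 16 intervals after the first: 16 × 28 = 448 days after 1989-01-21.
January has 31 days — 10 days to the end of January leaves 438.
From end of January to end of 1989 is 334 days (104 left).
January has 31 days (73 left).
February has 28 days (45 left).
March has 31 days (14 left).
14 days into April → 1990-04-14.

1990-04-14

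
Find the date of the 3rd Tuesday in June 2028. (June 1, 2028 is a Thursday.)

2028-06-20

June 2028 begins on a Thursday, so the first Tuesday is June 6 (5 days later).
The 3rd Tuesday is 2 weeks later: 6 + 14 = 20.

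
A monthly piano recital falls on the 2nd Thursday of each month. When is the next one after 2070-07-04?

2070-07-10

July 2070 starts on a Tuesday; its first Thursday is the 3rd, so the 2nd Thursday is the 10th — 2070-07-10.
2070-07-10 is after 2070-07-04, so that is the next one.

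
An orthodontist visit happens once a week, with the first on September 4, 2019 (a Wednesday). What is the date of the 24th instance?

February 12, 2020

The 24th occurrence is 23 intervals after the first: 23 × 7 = 161 days after September 4, 2019.
September has 30 days — 26 days to the end of September leaves 135.
October has 31 days (104 left).
November has 30 days (74 left).
December has 31 days (43 left).
January has 31 days (12 left).
12 days into February → February 12, 2020.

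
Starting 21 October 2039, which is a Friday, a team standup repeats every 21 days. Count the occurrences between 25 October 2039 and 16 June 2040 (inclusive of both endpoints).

11

Occurrences land 21·i days after 21 October 2039 for i = 0, 1, 2, …
25 October 2039 is 4 days after the start; 4 ÷ 21 = 0 remainder 4; since the remainder is 4, round up to i = 1. First occurrence in the window: #2 on 11 November 2039 (1×21 = 21 days in).
16 June 2040 is 239 days after the start; 239 ÷ 21 = 11 remainder 8. Last occurrence in the window: #12 on 8 June 2040.
Occurrences #2 through #12: 11 in total.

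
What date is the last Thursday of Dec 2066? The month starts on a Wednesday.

Dec 2066 begins on a Wednesday, so the first Thursday is Dec 2 (1 day later).
Dec 2066 has 31 days. Adding weeks: 2, 9, 16, 23, 30 — the last one ≤ 31 is the 30th.

Dec 30, 2066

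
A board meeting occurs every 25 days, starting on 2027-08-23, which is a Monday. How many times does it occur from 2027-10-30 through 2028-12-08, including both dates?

Occurrences land 25·i days after 2027-08-23 for i = 0, 1, 2, …
2027-10-30 is 68 days after the start; 68 ÷ 25 = 2 remainder 18; since the remainder is 18, round up to i = 3. First occurrence in the window: #4 on 2027-11-06 (3×25 = 75 days in).
2028-12-08 is 473 days after the start; 473 ÷ 25 = 18 remainder 23. Last occurrence in the window: #19 on 2028-11-15.
Occurrences #4 through #19: 16 in total.

16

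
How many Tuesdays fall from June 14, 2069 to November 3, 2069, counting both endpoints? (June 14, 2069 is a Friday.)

20

June 14, 2069 is a Friday; the first Tuesday on or after it is June 18, 2069 (4 days later).
From June 18, 2069 to November 3, 2069: 12 + 31 + 31 + 30 + 31 + 3 = 138 days (rest of June, July, August, September, October, November).
138 ÷ 7 = 19 full weeks with remainder 5, so 19 more Tuesdays after the first → 20.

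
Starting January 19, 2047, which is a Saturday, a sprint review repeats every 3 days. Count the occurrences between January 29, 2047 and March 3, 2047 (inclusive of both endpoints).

Occurrences land 3·i days after January 19, 2047 for i = 0, 1, 2, …
January 29, 2047 is 10 days after the start; 10 ÷ 3 = 3 remainder 1; since the remainder is 1, round up to i = 4. First occurrence in the window: #5 on January 31, 2047 (4×3 = 12 days in).
March 3, 2047 is 43 days after the start; 43 ÷ 3 = 14 remainder 1. Last occurrence in the window: #15 on March 2, 2047.
Occurrences #5 through #15: 11 in total.

11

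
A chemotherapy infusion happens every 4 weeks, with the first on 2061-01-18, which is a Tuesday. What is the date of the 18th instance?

The 18th occurrence is 17 intervals after the first: 17 × 28 = 476 days after 2061-01-18.
January has 31 days — 13 days to the end of January leaves 463.
From end of January to end of 2061 is 334 days (129 left).
January has 31 days (98 left).
February has 28 days (70 left).
March has 31 days (39 left).
April has 30 days (9 left).
9 days into May → 2062-05-09.

2062-05-09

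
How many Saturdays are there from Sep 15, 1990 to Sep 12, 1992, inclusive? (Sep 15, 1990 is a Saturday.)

105

Sep 15, 1990 is a Saturday; the first Saturday on or after it is Sep 15, 1990.
From Sep 15, 1990 to Sep 12, 1992: 107 + 365 + 256 = 728 days (rest of 1990, 1991, to Sep 12, 1992 in 1992).
728 ÷ 7 = 104 full weeks with remainder 0, so 104 more Saturdays after the first → 105.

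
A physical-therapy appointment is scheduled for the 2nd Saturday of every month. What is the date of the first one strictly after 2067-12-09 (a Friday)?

2067-12-10

December 2067 starts on a Thursday; its first Saturday is the 3rd, so the 2nd Saturday is the 10th — 2067-12-10.
2067-12-10 is after 2067-12-09, so that is the next one.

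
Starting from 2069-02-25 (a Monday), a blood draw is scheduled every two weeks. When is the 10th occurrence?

2069-07-01

The 10th occurrence is 9 intervals after the first: 9 × 14 = 126 days after 2069-02-25.
February has 28 days — 3 days to the end of February leaves 123.
March has 31 days (92 left).
April has 30 days (62 left).
May has 31 days (31 left).
June has 30 days (1 left).
1 day into July → 2069-07-01.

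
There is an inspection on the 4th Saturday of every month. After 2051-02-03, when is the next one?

2051-02-25

February 2051 starts on a Wednesday; its first Saturday is the 4th, so the 4th Saturday is the 25th — 2051-02-25.
2051-02-25 is after 2051-02-03, so that is the next one.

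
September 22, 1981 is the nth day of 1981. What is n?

Days in months before September: 31 + 28 + 31 + 30 + 31 + 30 + 31 + 31 = 243.
Plus 22 days into September → day 265.

265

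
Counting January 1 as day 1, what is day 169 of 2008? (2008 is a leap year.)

January has 31 days (169 − 31 = 138 remain).
February has 29 days (138 − 29 = 109 remain).
March has 31 days (109 − 31 = 78 remain).
April has 30 days (78 − 30 = 48 remain).
May has 31 days (48 − 31 = 17 remain).
17 into June → June 17.

June 17, 2008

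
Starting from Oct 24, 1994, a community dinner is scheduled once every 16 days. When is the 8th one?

Feb 13, 1995

The 8th occurrence is 7 intervals after the first: 7 × 16 = 112 days after Oct 24, 1994.
Oct has 31 days — 7 days to the end of Oct leaves 105.
Nov has 30 days (75 left).
Dec has 31 days (44 left).
Jan has 31 days (13 left).
13 days into Feb → Feb 13, 1995.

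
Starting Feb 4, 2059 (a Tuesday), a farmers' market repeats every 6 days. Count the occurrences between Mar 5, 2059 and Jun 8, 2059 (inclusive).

16

Occurrences land 6·i days after Feb 4, 2059 for i = 0, 1, 2, …
Mar 5, 2059 is 29 days after the start; 29 ÷ 6 = 4 remainder 5; since the remainder is 5, round up to i = 5. First occurrence in the window: #6 on Mar 6, 2059 (5×6 = 30 days in).
Jun 8, 2059 is 124 days after the start; 124 ÷ 6 = 20 remainder 4. Last occurrence in the window: #21 on Jun 4, 2059.
Occurrences #6 through #21: 16 in total.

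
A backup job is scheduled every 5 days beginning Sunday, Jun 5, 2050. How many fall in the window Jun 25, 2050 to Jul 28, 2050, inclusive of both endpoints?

Occurrences land 5·i days after Jun 5, 2050 for i = 0, 1, 2, …
Jun 25, 2050 is 20 days after the start; 20 ÷ 5 = 4 remainder 0. First occurrence in the window: #5 on Jun 25, 2050 (4×5 = 20 days in).
Jul 28, 2050 is 53 days after the start; 53 ÷ 5 = 10 remainder 3. Last occurrence in the window: #11 on Jul 25, 2050.
Occurrences #5 through #11: 7 in total.

7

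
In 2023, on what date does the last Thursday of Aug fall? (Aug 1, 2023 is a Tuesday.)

Aug 31, 2023

Aug 2023 begins on a Tuesday, so the first Thursday is Aug 3 (2 days later).
Aug 2023 has 31 days. Adding weeks: 3, 10, 17, 24, 31 — the last one ≤ 31 is the 31st.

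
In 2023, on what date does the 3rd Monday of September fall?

September 18, 2023

The first Monday of September 2023 is September 4.
The 3rd Monday is 2 weeks later: 4 + 14 = 18.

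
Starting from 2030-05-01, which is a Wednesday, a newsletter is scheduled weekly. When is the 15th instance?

The 15th occurrence is 14 intervals after the first: 14 × 7 = 98 days after 2030-05-01.
May has 31 days — 30 days to the end of May leaves 68.
June has 30 days (38 left).
July has 31 days (7 left).
7 days into August → 2030-08-07.

2030-08-07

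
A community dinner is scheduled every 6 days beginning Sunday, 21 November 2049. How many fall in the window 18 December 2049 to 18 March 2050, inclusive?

Occurrences land 6·i days after 21 November 2049 for i = 0, 1, 2, …
18 December 2049 is 27 days after the start; 27 ÷ 6 = 4 remainder 3; since the remainder is 3, round up to i = 5. First occurrence in the window: #6 on 21 December 2049 (5×6 = 30 days in).
18 March 2050 is 117 days after the start; 117 ÷ 6 = 19 remainder 3. Last occurrence in the window: #20 on 15 March 2050.
Occurrences #6 through #20: 15 in total.

15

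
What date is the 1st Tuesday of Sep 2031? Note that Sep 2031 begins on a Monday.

Sep 2, 2031

Sep 2031 begins on a Monday, so the first Tuesday is Sep 2 (1 day later).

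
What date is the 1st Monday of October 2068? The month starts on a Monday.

1 October 2068

October 2068 begins on a Monday, so the first Monday is October 1.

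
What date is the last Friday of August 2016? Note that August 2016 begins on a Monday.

2016-08-26

August 2016 begins on a Monday, so the first Friday is August 5 (4 days later).
August 2016 has 31 days. Adding weeks: 5, 12, 19, 26 — the last one ≤ 31 is the 26th.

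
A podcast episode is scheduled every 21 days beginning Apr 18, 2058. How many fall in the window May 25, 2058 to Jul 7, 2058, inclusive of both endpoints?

Occurrences land 21·i days after Apr 18, 2058 for i = 0, 1, 2, …
May 25, 2058 is 37 days after the start; 37 ÷ 21 = 1 remainder 16; since the remainder is 16, round up to i = 2. First occurrence in the window: #3 on May 30, 2058 (2×21 = 42 days in).
Jul 7, 2058 is 80 days after the start; 80 ÷ 21 = 3 remainder 17. Last occurrence in the window: #4 on Jun 20, 2058.
Occurrences #3 through #4: 2 in total.

2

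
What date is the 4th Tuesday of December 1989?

December 1989 begins on a Friday, so the first Tuesday is December 5 (4 days later).
The 4th Tuesday is 3 weeks later: 5 + 21 = 26.

26 December 1989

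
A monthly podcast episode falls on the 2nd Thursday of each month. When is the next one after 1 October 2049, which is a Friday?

October 2049 starts on a Friday; its first Thursday is the 7th, so the 2nd Thursday is the 14th — 14 October 2049.
14 October 2049 is after 1 October 2049, so that is the next one.

14 October 2049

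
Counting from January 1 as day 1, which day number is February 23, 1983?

Days in months before February: 31 = 31.
Plus 23 days into February → day 54.

54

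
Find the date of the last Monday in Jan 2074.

Jan 29, 2074

Jan 2074 begins on a Monday, so the first Monday is Jan 1.
Jan 2074 has 31 days. Adding weeks: 1, 8, 15, 22, 29 — the last one ≤ 31 is the 29th.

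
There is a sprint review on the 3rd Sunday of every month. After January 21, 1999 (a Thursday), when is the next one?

February 21, 1999

January 1999 starts on a Friday; its first Sunday is the 3rd, so the 3rd Sunday is the 17th — January 17, 1999.
That is not after January 21, 1999, so look at February 1999.
February 1999 starts on a Monday; its first Sunday is the 7th, so the 3rd Sunday is the 21st — February 21, 1999.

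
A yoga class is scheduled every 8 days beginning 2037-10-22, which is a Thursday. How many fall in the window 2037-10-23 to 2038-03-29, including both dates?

19

Occurrences land 8·i days after 2037-10-22 for i = 0, 1, 2, …
2037-10-23 is 1 day after the start; 1 ÷ 8 = 0 remainder 1; since the remainder is 1, round up to i = 1. First occurrence in the window: #2 on 2037-10-30 (1×8 = 8 days in).
2038-03-29 is 158 days after the start; 158 ÷ 8 = 19 remainder 6. Last occurrence in the window: #20 on 2038-03-23.
Occurrences #2 through #20: 19 in total.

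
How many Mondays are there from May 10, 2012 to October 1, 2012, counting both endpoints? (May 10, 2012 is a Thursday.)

21

May 10, 2012 is a Thursday; the first Monday on or after it is May 14, 2012 (4 days later).
From May 14, 2012 to October 1, 2012: 17 + 30 + 31 + 31 + 30 + 1 = 140 days (rest of May, June, July, August, September, October).
140 ÷ 7 = 20 full weeks with remainder 0, so 20 more Mondays after the first → 21.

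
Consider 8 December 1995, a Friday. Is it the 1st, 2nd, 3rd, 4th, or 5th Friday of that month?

2nd

Day 8 falls in week ⌈8/7⌉ of the month.
Days 1–7 hold the 1st Friday, 8–14 the 2nd, 15–21 the 3rd, 22–28 the 4th, 29–31 the 5th.
8 is in the range for the 2nd.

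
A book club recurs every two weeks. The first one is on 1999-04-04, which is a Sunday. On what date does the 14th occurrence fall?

The 14th occurrence is 13 intervals after the first: 13 × 14 = 182 days after 1999-04-04.
April has 30 days — 26 days to the end of April leaves 156.
May has 31 days (125 left).
June has 30 days (95 left).
July has 31 days (64 left).
August has 31 days (33 left).
September has 30 days (3 left).
3 days into October → 1999-10-03.

1999-10-03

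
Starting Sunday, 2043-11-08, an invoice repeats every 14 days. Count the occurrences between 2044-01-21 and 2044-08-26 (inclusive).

15

Occurrences land 14·i days after 2043-11-08 for i = 0, 1, 2, …
2044-01-21 is 74 days after the start; 74 ÷ 14 = 5 remainder 4; since the remainder is 4, round up to i = 6. First occurrence in the window: #7 on 2044-01-31 (6×14 = 84 days in).
2044-08-26 is 292 days after the start; 292 ÷ 14 = 20 remainder 12. Last occurrence in the window: #21 on 2044-08-14.
Occurrences #7 through #21: 15 in total.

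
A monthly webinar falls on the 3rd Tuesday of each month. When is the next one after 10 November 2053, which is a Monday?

18 November 2053

November 2053 starts on a Saturday; its first Tuesday is the 4th, so the 3rd Tuesday is the 18th — 18 November 2053.
18 November 2053 is after 10 November 2053, so that is the next one.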